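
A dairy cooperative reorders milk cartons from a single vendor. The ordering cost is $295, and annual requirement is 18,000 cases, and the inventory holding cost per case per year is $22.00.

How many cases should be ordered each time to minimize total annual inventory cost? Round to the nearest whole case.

695 cases

2DS/H = 2·18,000·295/22 = 482,727.27
EOQ = √482,727.27 ≈ 694.79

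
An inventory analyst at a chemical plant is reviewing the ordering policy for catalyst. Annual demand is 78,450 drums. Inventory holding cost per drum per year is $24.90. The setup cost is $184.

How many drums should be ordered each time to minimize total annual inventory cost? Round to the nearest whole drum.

Q* = √(2·D·S / H) = √(2·78,450·184 / 24.9) = √1,159,421.7 ≈ 1,076.76

1,077 drums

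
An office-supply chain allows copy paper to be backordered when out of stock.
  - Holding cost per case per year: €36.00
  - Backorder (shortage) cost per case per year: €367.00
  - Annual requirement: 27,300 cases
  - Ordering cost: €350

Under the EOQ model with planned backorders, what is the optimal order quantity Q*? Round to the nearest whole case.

Q* = √(2DS/H) · √((H + b)/b)
   = √(2 × 27,300 × 350 / 36) · √((36 + 367) / 367)
   = 728.583 × 1.0479 ≈ 763.48

763 cases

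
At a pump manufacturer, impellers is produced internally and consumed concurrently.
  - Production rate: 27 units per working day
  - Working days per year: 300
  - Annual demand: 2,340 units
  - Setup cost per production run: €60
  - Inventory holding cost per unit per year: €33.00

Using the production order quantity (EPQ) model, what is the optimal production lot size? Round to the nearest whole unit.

Daily demand d = 2,340/300 = 7.800; p = 27; 1 − d/p = 0.71111
EPQ = √(2DS / (H(1 − d/p)))
    = √(2 × 2,340 × 60 / (33 × 0.71111)) ≈ 109.39

109 units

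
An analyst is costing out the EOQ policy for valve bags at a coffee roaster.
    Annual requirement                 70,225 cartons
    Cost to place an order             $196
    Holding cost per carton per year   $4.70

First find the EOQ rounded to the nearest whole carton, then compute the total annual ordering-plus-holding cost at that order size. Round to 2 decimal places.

$11,374.64

Q* = √(2·D·S / H) = √(2·70,225·196 / 4.7) = √5,857,063.8 ≈ 2,420.14 → Q = 2,420 cartons
Ordering: D/Q × S = 70,225/2,420 × $196 = $5,687.64
Holding:  Q/2 × H = 2,420/2 × $4.7 = $5,687.00
Total = $5,687.64 + $5,687.00 = $11,374.64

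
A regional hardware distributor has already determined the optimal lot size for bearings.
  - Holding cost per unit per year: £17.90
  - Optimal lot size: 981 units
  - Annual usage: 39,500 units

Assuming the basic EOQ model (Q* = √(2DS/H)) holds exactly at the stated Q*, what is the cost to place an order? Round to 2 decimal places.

£218.05

EOQ relation: Q² = 2DS/H, so rearrange for the unknown.
S = Q²H / (2D) = 981² × 17.9 / (2 × 39,500) = 218.0539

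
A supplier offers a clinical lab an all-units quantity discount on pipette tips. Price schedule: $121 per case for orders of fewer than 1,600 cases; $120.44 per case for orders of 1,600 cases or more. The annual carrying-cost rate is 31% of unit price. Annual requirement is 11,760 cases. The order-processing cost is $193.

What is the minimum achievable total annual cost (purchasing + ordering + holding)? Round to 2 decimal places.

H₁ = 31%×$121 = $37.5100;  H₂ = 31%×$120.44 = $37.3364
EOQ₁ = √(2×11,760×193/37.5100) = 347.88  (< 1,600, feasible at tier 1)
EOQ₂ = √(2×11,760×193/37.3364) = 348.68  (< 1,600 → use Q = 1,600 at tier-2 price)
TC(tier 1 (EOQ₁), Q≈347.9) = $1,436,008.81
TC(tier 2, Q≈1,600.0) = $1,447,662.07
Minimum at tier 1 (EOQ₁): $1,436,008.81

$1,436,008.81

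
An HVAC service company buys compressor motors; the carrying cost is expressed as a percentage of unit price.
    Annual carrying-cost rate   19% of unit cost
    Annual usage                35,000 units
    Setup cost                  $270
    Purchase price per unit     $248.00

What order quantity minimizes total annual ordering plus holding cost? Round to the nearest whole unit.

633 units

Carrying cost H = $248 × 19% = $47.1200/unit/yr
EOQ = √(2DS/H) = √(2 × 35,000 × 270 / 47.12)
    = √(401,103.57) ≈ 633.33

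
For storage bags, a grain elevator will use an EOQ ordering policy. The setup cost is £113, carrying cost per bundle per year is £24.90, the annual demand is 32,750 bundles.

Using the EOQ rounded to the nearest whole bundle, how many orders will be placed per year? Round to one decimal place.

Optimal lot size Q* = (2 × 32,750 × £113 / £24.9)^½ ≈ 545.21 → Q = 545
N = D/Q = 32,750/545 ≈ 60.092 orders/yr

60.1 orders per year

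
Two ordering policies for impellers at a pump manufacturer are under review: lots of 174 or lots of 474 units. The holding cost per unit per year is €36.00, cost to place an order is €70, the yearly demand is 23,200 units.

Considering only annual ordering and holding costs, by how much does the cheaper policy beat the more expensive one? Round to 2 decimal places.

Annual cost at Q: ordering D·S/Q plus holding Q·H/2.
TC(174) = (23,200/174)×70 + (174/2)×36 = €12,465.33
TC(474) = (23,200/474)×70 + (474/2)×36 = €11,958.16
Lots of 474 are cheaper by €507.17.

€507.17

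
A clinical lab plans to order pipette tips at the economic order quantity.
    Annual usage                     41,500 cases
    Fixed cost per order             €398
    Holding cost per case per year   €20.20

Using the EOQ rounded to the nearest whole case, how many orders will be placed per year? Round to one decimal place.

32.4 orders per year

2DS/H = 2·41,500·398/20.2 = 1,635,346.53
EOQ = √1,635,346.53 ≈ 1,278.81 → Q = 1,279
N = D/Q = 41,500/1,279 ≈ 32.447 orders/yr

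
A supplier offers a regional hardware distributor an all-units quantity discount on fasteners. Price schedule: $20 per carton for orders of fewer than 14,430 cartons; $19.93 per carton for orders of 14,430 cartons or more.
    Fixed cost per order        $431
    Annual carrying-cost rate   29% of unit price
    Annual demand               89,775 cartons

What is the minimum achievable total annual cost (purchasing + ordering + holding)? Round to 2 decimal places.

H₁ = 29%×$20 = $5.8000;  H₂ = 29%×$19.93 = $5.7797
EOQ₁ = √(2×89,775×431/5.8000) = 3,652.73  (< 14,430, feasible at tier 1)
EOQ₂ = √(2×89,775×431/5.7797) = 3,659.14  (< 14,430 → use Q = 14,430 at tier-2 price)
TC(tier 1 (EOQ₁), Q≈3,652.7) = $1,816,685.82
TC(tier 2, Q≈14,430.0) = $1,833,597.71
Minimum at tier 1 (EOQ₁): $1,816,685.82

$1,816,685.82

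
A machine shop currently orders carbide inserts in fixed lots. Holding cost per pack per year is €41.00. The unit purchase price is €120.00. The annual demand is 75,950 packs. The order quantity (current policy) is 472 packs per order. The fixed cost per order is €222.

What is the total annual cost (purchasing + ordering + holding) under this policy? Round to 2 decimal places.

Annual ordering cost = (D/Q)·S = (75,950/472) × 222 = €35,722.25
Annual holding cost  = (Q/2)·H = (472/2) × 41 = €9,676.00
Purchase cost = D·C = 75,950 × 120 = €9,114,000.00
Total = €35,722.25 + €9,676.00 + €9,114,000.00 = €9,159,398.25

€9,159,398.25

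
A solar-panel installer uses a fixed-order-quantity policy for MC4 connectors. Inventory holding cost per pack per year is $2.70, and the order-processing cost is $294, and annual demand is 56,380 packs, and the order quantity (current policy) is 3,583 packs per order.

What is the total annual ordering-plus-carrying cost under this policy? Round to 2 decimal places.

$9,463.26

Annual ordering cost = (D/Q)·S = (56,380/3,583) × 294 = $4,626.21
Annual holding cost  = (Q/2)·H = (3,583/2) × 2.7 = $4,837.05
Total = $4,626.21 + $4,837.05 = $9,463.26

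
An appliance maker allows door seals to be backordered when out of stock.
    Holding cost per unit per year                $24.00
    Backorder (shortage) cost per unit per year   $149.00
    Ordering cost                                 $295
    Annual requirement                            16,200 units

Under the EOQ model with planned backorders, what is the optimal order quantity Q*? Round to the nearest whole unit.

Basic EOQ = √(2·16,200·295/24) = 631.071
Backorder adjustment √((H+b)/b) = √((24+149)/149) = 1.0775
Q* = 631.071 × 1.0775 ≈ 680.00

680 units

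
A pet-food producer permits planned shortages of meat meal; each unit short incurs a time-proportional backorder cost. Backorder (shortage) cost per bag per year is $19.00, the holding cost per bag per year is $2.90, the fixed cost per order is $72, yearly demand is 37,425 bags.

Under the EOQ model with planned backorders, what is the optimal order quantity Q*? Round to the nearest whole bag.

Basic EOQ = √(2·37,425·72/2.9) = 1,363.211
Backorder adjustment √((H+b)/b) = √((2.9+19)/19) = 1.0736
Q* = 1,363.211 × 1.0736 ≈ 1,463.55

1,464 bags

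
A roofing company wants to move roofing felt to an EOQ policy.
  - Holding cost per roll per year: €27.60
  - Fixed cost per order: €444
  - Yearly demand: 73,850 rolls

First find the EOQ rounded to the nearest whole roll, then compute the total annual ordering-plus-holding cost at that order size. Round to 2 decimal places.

€42,543.80

Optimal lot size Q* = (2 × 73,850 × €444 / €27.6)^½ ≈ 1,541.44 → Q = 1,541 rolls
Annual ordering cost = (D/Q)·S = (73,850/1,541) × 444 = €21,278.00
Annual holding cost  = (Q/2)·H = (1,541/2) × 27.6 = €21,265.80
Total = €21,278.00 + €21,265.80 = €42,543.80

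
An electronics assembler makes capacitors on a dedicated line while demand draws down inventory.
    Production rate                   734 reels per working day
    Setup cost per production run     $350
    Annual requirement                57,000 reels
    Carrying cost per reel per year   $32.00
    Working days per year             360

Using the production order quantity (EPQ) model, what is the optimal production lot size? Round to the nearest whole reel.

d = 57,000/360 = 158.3333 reels/day;  effective holding cost H(1 − d/p) = 32·(1 − 158.3333/734) = 25.09718
Q* = √(2DS / H_eff) = √(2·57,000·350 / 25.09718) ≈ 1,260.88

1,261 reels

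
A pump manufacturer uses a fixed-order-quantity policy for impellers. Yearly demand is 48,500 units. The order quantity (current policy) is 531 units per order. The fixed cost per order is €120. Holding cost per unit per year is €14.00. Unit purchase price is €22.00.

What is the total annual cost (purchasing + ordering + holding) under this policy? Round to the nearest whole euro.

€1,081,677

Annual ordering cost = (D/Q)·S = (48,500/531) × 120 = €10,960.45
Annual holding cost  = (Q/2)·H = (531/2) × 14 = €3,717.00
Purchase cost = D·C = 48,500 × 22 = €1,067,000.00
Total = €10,960.45 + €3,717.00 + €1,067,000.00 = €1,081,677.45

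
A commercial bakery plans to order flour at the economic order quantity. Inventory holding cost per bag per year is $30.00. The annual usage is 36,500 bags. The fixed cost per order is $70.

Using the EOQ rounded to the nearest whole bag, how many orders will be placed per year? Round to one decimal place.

Optimal lot size Q* = (2 × 36,500 × $70 / $30)^½ ≈ 412.71 → Q = 413
Orders per year = D/Q = 36,500 / 413 = 88.378

88.4 orders per year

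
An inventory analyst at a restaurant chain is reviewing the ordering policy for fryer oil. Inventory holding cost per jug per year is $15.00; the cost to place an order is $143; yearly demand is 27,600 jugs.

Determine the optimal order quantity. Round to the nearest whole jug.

2DS/H = 2·27,600·143/15 = 526,240.00
EOQ = √526,240.00 ≈ 725.42

725 jugs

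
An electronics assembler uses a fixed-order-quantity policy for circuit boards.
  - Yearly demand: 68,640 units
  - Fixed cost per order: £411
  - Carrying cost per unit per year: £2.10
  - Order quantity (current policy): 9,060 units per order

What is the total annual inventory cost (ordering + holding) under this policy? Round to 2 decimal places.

Annual ordering cost = (D/Q)·S = (68,640/9,060) × 411 = £3,113.80
Annual holding cost  = (Q/2)·H = (9,060/2) × 2.1 = £9,513.00
Total = £3,113.80 + £9,513.00 = £12,626.80

£12,626.80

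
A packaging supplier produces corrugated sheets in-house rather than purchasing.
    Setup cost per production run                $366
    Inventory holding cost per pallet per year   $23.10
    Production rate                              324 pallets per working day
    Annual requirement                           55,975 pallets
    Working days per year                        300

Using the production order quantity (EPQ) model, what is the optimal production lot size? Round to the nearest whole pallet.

2,045 pallets

d = 55,975/300 = 186.5833 pallets/day;  effective holding cost H(1 − d/p) = 23.1·(1 − 186.5833/324) = 9.79730
Q* = √(2DS / H_eff) = √(2·55,975·366 / 9.79730) ≈ 2,045.03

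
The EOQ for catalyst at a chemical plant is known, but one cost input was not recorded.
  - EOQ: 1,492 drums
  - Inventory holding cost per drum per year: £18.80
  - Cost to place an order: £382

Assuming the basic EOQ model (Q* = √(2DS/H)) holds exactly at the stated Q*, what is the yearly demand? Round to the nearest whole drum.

54,777 drums per year

From Q* = √(2DS/H) ⇒ Q*² = 2DS/H.
D = Q²H / (2S) = 1,492² × 18.8 / (2 × 382) = 54,777.49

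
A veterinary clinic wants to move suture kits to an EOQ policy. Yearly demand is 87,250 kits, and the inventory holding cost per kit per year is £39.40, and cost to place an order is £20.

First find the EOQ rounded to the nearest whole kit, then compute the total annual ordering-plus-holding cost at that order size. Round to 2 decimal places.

£11,726.30

EOQ = √(2DS/H) = √(2 × 87,250 × 20 / 39.4)
    = √(88,578.68) ≈ 297.62 → Q = 298 kits
Annual ordering cost = (D/Q)·S = (87,250/298) × 20 = £5,855.70
Annual holding cost  = (Q/2)·H = (298/2) × 39.4 = £5,870.60
Total = £5,855.70 + £5,870.60 = £11,726.30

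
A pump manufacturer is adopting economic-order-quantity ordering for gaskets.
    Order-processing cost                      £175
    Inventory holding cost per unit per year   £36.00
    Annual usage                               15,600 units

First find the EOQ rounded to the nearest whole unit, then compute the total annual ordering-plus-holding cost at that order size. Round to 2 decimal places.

Q* = √(2·D·S / H) = √(2·15,600·175 / 36) = √151,666.7 ≈ 389.44 → Q = 389 units
Annual ordering cost = (D/Q)·S = (15,600/389) × 175 = £7,017.99
Annual holding cost  = (Q/2)·H = (389/2) × 36 = £7,002.00
Total = £7,017.99 + £7,002.00 = £14,019.99

£14,019.99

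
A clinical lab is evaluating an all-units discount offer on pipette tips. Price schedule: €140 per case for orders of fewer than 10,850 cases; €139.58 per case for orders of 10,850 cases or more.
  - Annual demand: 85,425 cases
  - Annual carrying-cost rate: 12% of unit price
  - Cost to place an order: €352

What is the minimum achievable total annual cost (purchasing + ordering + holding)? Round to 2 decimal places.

€11,991,285.82

H₁ = 12%×€140 = €16.8000;  H₂ = 12%×€139.58 = €16.7496
EOQ₁ = √(2×85,425×352/16.8000) = 1,892.01  (< 10,850, feasible at tier 1)
EOQ₂ = √(2×85,425×352/16.7496) = 1,894.86  (< 10,850 → use Q = 10,850 at tier-2 price)
TC(tier 1 (EOQ₁), Q≈1,892.0) = €11,991,285.82
TC(tier 2, Q≈10,850.0) = €12,017,259.47
Minimum at tier 1 (EOQ₁): €11,991,285.82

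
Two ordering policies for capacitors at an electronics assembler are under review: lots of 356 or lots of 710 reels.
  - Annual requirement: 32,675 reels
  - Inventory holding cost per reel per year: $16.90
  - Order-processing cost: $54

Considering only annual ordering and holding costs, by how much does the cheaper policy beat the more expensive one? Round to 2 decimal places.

Annual cost at Q: ordering D·S/Q plus holding Q·H/2.
TC(356) = (32,675/356)×54 + (356/2)×16.9 = $7,964.52
TC(710) = (32,675/710)×54 + (710/2)×16.9 = $8,484.64
Cheaper: Q = 356.  Difference = $520.12

$520.12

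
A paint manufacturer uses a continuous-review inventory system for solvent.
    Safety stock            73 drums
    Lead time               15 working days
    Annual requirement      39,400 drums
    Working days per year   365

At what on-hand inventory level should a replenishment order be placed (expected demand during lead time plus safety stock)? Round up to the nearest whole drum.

1,693 drums

Daily demand d = 39,400 / 365 = 107.945 drums/day
Demand during lead time = 107.945 × 15 = 1,619.18
Reorder point = 1,619.18 + 73 = 1,692.18 → round up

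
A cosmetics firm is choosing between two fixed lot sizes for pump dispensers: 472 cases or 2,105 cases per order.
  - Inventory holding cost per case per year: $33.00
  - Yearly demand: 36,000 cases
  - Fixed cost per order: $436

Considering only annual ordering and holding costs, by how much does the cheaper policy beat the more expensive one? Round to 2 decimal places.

$1,146.79

For each Q, cost = (D/Q)·S + (Q/2)·H.
TC(472) = (36,000/472)×436 + (472/2)×33 = $41,042.24
TC(2,105) = (36,000/2,105)×436 + (2,105/2)×33 = $42,189.03
|ΔTC| = |$41,042.24 − $42,189.03| = $1,146.79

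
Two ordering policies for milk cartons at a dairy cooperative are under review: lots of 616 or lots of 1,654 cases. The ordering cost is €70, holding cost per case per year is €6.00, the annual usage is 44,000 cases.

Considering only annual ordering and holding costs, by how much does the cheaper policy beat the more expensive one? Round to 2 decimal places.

For each Q, cost = (D/Q)·S + (Q/2)·H.
TC(616) = (44,000/616)×70 + (616/2)×6 = €6,848.00
TC(1,654) = (44,000/1,654)×70 + (1,654/2)×6 = €6,824.15
|ΔTC| = |€6,848.00 − €6,824.15| = €23.85

€23.85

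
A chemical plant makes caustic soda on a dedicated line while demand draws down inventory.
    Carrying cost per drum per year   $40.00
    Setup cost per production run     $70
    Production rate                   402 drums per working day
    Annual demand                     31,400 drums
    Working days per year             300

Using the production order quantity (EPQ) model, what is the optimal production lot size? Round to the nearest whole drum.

385 drums

d = 31,400/300 = 104.6667 drums/day;  effective holding cost H(1 − d/p) = 40·(1 − 104.6667/402) = 29.58541
Q* = √(2DS / H_eff) = √(2·31,400·70 / 29.58541) ≈ 385.47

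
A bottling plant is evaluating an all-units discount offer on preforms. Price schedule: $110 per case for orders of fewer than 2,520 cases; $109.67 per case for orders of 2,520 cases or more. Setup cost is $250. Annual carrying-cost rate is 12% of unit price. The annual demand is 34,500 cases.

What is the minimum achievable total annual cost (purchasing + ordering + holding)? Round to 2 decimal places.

$3,803,619.72

H₁ = 12%×$110 = $13.2000;  H₂ = 12%×$109.67 = $13.1604
EOQ₁ = √(2×34,500×250/13.2000) = 1,143.16  (< 2,520, feasible at tier 1)
EOQ₂ = √(2×34,500×250/13.1604) = 1,144.88  (< 2,520 → use Q = 2,520 at tier-2 price)
TC(tier 1 (EOQ₁), Q≈1,143.2) = $3,810,089.73
TC(tier 2, Q≈2,520.0) = $3,803,619.72
Minimum at tier 2: $3,803,619.72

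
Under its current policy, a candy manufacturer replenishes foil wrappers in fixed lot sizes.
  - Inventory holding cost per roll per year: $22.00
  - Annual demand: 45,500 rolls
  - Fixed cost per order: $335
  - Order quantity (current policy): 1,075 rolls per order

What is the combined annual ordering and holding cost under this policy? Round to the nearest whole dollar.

Annual ordering cost = (D/Q)·S = (45,500/1,075) × 335 = $14,179.07
Annual holding cost  = (Q/2)·H = (1,075/2) × 22 = $11,825.00
Total = $14,179.07 + $11,825.00 = $26,004.07

$26,004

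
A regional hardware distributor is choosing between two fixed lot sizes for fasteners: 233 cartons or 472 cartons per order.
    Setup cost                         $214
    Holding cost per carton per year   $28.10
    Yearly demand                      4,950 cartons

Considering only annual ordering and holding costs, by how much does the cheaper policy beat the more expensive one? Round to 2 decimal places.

Annual cost at Q: ordering D·S/Q plus holding Q·H/2.
TC(233) = (4,950/233)×214 + (233/2)×28.1 = $7,820.00
TC(472) = (4,950/472)×214 + (472/2)×28.1 = $8,875.88
|ΔTC| = |$7,820.00 − $8,875.88| = $1,055.88

$1,055.88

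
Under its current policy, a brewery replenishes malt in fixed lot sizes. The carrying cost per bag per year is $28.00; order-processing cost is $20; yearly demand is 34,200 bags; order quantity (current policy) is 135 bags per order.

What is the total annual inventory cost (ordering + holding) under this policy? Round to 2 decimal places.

Annual ordering cost = (D/Q)·S = (34,200/135) × 20 = $5,066.67
Annual holding cost  = (Q/2)·H = (135/2) × 28 = $1,890.00
Total = $5,066.67 + $1,890.00 = $6,956.67

$6,956.67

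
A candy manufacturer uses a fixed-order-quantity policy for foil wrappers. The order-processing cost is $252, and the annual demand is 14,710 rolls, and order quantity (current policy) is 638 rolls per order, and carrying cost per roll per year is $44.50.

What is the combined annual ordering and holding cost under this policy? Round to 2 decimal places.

Ordering: D/Q × S = 14,710/638 × $252 = $5,810.22
Holding:  Q/2 × H = 638/2 × $44.5 = $14,195.50
Total = $5,810.22 + $14,195.50 = $20,005.72

$20,005.72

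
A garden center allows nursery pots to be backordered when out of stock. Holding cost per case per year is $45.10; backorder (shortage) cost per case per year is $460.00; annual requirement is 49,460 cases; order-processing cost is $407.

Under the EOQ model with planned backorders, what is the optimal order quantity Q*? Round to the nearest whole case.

Basic EOQ = √(2·49,460·407/45.1) = 944.824
Backorder adjustment √((H+b)/b) = √((45.1+460)/460) = 1.0479
Q* = 944.824 × 1.0479 ≈ 990.06

990 cases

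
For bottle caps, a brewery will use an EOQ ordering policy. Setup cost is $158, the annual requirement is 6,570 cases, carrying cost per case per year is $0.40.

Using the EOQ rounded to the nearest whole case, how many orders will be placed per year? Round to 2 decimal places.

2DS/H = 2·6,570·158/0.4 = 5,190,300.00
EOQ = √5,190,300.00 ≈ 2,278.22 → Q = 2,278
N = D/Q = 6,570/2,278 ≈ 2.884 orders/yr

2.88 orders per year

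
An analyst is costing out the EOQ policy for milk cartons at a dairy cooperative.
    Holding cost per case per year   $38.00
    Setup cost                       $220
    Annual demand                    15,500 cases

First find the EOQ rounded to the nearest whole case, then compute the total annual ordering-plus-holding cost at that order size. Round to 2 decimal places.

EOQ = √(2DS/H) = √(2 × 15,500 × 220 / 38)
    = √(179,473.68) ≈ 423.64 → Q = 424 cases
Ordering: D/Q × S = 15,500/424 × $220 = $8,042.45
Holding:  Q/2 × H = 424/2 × $38 = $8,056.00
Total = $8,042.45 + $8,056.00 = $16,098.45

$16,098.45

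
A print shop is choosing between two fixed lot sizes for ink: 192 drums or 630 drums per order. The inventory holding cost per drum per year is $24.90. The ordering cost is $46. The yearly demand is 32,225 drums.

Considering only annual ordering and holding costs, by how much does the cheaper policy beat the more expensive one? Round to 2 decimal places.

$85.46

For each Q, cost = (D/Q)·S + (Q/2)·H.
TC(192) = (32,225/192)×46 + (192/2)×24.9 = $10,110.97
TC(630) = (32,225/630)×46 + (630/2)×24.9 = $10,196.44
|ΔTC| = |$10,110.97 − $10,196.44| = $85.46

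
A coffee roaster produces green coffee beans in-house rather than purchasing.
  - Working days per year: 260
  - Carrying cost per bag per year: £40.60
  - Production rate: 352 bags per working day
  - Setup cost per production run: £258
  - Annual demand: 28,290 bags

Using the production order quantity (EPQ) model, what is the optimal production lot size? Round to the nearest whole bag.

721 bags

Daily demand d = 28,290/260 = 108.808; p = 352; 1 − d/p = 0.69089
EPQ = √(2DS / (H(1 − d/p)))
    = √(2 × 28,290 × 258 / (40.6 × 0.69089)) ≈ 721.40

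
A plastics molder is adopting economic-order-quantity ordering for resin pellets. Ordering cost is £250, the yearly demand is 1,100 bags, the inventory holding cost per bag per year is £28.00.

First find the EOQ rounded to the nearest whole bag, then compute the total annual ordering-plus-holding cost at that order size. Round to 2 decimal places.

£3,924.29

Q* = √(2·D·S / H) = √(2·1,100·250 / 28) = √19,642.9 ≈ 140.15 → Q = 140 bags
Ordering: D/Q × S = 1,100/140 × £250 = £1,964.29
Holding:  Q/2 × H = 140/2 × £28 = £1,960.00
Total = £1,964.29 + £1,960.00 = £3,924.29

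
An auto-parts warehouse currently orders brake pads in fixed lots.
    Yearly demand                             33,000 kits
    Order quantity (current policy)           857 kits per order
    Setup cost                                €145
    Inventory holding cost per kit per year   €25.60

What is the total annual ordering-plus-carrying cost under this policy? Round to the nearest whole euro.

€16,553

Annual ordering cost = (D/Q)·S = (33,000/857) × 145 = €5,583.43
Annual holding cost  = (Q/2)·H = (857/2) × 25.6 = €10,969.60
Total = €5,583.43 + €10,969.60 = €16,553.03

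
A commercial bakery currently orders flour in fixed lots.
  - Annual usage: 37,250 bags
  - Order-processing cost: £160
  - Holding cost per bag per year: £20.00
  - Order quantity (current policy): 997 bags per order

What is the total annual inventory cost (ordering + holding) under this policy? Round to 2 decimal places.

Orders/yr = 37,250/997 = 37.362; ordering cost = 37.362 × £160 = £5,977.93
Average inventory = 997/2 = 498.5; holding cost = 498.5 × £20 = £9,970.00
Total = £5,977.93 + £9,970.00 = £15,947.93

£15,947.93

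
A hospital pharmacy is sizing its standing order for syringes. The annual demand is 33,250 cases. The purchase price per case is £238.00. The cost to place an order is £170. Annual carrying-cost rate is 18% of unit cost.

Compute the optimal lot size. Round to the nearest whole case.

514 cases

H = i·C = 0.18 × £238 = £42.8400 per case-year
2DS/H = 2·33,250·170/42.84 = 263,888.89
EOQ = √263,888.89 ≈ 513.70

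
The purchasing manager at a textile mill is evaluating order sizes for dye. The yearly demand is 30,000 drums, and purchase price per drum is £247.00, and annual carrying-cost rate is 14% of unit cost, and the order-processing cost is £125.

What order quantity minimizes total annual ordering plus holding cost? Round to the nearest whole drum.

Carrying cost H = £247 × 14% = £34.5800/drum/yr
Q* = √(2·D·S / H) = √(2·30,000·125 / 34.58) = √216,888.4 ≈ 465.71

466 drums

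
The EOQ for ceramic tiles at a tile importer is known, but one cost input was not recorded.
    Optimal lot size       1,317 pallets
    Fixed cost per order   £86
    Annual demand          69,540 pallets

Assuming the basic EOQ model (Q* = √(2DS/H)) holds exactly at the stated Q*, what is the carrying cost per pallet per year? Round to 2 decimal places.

EOQ relation: Q² = 2DS/H, so rearrange for the unknown.
H = 2DS / Q² = 2 × 69,540 × 86 / 1,317² = 6.8959

£6.90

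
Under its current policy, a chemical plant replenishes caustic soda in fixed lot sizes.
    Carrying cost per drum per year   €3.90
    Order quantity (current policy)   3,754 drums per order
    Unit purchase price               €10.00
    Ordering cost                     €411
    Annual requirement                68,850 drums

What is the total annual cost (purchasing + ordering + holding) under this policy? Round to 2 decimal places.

€703,358.22

Orders/yr = 68,850/3,754 = 18.340; ordering cost = 18.340 × €411 = €7,537.92
Average inventory = 3,754/2 = 1877; holding cost = 1877 × €3.9 = €7,320.30
Purchase cost = D·C = 68,850 × 10 = €688,500.00
Total = €7,537.92 + €7,320.30 + €688,500.00 = €703,358.22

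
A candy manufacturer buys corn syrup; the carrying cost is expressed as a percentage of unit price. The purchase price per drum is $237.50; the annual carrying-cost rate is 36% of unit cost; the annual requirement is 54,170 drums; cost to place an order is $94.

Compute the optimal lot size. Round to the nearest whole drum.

Carrying cost H = $237.5 × 36% = $85.5000/drum/yr
Q* = √(2·D·S / H) = √(2·54,170·94 / 85.5) = √119,110.6 ≈ 345.12

345 drums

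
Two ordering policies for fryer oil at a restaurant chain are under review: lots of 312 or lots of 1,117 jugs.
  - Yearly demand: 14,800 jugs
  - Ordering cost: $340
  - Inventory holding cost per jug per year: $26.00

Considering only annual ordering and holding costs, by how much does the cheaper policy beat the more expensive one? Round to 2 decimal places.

For each Q, cost = (D/Q)·S + (Q/2)·H.
TC(312) = (14,800/312)×340 + (312/2)×26 = $20,184.21
TC(1,117) = (14,800/1,117)×340 + (1,117/2)×26 = $19,025.92
|ΔTC| = |$20,184.21 − $19,025.92| = $1,158.28

$1,158.28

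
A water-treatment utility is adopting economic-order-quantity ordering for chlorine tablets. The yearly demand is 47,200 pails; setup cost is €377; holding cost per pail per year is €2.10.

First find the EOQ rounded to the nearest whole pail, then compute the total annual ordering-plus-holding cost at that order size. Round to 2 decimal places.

€8,645.03

Q* = √(2·D·S / H) = √(2·47,200·377 / 2.1) = √16,947,047.6 ≈ 4,116.68 → Q = 4,117 pails
Ordering: D/Q × S = 47,200/4,117 × €377 = €4,322.18
Holding:  Q/2 × H = 4,117/2 × €2.1 = €4,322.85
Total = €4,322.18 + €4,322.85 = €8,645.03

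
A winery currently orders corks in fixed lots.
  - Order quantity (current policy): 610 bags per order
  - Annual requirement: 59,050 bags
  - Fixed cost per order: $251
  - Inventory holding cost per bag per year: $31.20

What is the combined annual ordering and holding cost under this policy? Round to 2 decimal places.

Annual ordering cost = (D/Q)·S = (59,050/610) × 251 = $24,297.62
Annual holding cost  = (Q/2)·H = (610/2) × 31.2 = $9,516.00
Total = $24,297.62 + $9,516.00 = $33,813.62

$33,813.62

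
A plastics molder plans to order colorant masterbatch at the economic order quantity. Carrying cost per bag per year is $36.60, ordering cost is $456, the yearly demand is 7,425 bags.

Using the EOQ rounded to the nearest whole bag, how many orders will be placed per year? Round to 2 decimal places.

17.27 orders per year

Optimal lot size Q* = (2 × 7,425 × $456 / $36.6)^½ ≈ 430.14 → Q = 430
N = D/Q = 7,425/430 ≈ 17.267 orders/yr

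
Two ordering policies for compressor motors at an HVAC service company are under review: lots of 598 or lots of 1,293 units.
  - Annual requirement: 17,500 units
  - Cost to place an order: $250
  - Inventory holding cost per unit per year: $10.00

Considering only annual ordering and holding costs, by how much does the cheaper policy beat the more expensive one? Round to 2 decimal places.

$457.45

TC(Q) = (D/Q)S + (Q/2)H
TC(598) = (17,500/598)×250 + (598/2)×10 = $10,306.05
TC(1,293) = (17,500/1,293)×250 + (1,293/2)×10 = $9,848.60
Lots of 1,293 are cheaper by $457.45.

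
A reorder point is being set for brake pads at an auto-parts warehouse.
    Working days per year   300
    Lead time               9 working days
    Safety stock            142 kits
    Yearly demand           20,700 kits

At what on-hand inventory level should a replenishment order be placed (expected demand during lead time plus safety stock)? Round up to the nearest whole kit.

763 kits

Daily demand d = 20,700 / 300 = 69.000 kits/day
Demand during lead time = 69.000 × 9 = 621.00
Reorder point = 621.00 + 142 = 763.00 → round up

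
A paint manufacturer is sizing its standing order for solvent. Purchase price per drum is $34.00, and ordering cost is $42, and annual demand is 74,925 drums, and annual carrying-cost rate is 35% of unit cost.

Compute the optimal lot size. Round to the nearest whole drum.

727 drums

Carrying cost H = $34 × 35% = $11.9000/drum/yr
EOQ = √(2DS/H) = √(2 × 74,925 × 42 / 11.9)
    = √(528,882.35) ≈ 727.24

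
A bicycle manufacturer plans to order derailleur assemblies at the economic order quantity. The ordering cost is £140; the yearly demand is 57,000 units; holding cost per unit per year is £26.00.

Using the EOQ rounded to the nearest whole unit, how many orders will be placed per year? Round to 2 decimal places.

72.80 orders per year

EOQ = √(2DS/H) = √(2 × 57,000 × 140 / 26)
    = √(613,846.15) ≈ 783.48 → Q = 783
Orders per year = D/Q = 57,000 / 783 = 72.797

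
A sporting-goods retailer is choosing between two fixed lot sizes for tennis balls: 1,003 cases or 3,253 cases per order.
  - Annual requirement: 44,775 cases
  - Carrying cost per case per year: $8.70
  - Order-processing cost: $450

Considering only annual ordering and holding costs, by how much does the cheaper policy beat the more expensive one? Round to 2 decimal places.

For each Q, cost = (D/Q)·S + (Q/2)·H.
TC(1,003) = (44,775/1,003)×450 + (1,003/2)×8.7 = $24,451.53
TC(3,253) = (44,775/3,253)×450 + (3,253/2)×8.7 = $20,344.45
Cheaper: Q = 3,253.  Difference = $4,107.09

$4,107.09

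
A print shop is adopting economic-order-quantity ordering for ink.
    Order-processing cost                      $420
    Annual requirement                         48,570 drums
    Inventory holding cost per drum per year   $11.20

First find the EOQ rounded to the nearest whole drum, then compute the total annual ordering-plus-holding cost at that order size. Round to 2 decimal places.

$21,376.31

2DS/H = 2·48,570·420/11.2 = 3,642,750.00
EOQ = √3,642,750.00 ≈ 1,908.60 → Q = 1,909 drums
Orders/yr = 48,570/1,909 = 25.443; ordering cost = 25.443 × $420 = $10,685.91
Average inventory = 1,909/2 = 954.5; holding cost = 954.5 × $11.2 = $10,690.40
Total = $10,685.91 + $10,690.40 = $21,376.31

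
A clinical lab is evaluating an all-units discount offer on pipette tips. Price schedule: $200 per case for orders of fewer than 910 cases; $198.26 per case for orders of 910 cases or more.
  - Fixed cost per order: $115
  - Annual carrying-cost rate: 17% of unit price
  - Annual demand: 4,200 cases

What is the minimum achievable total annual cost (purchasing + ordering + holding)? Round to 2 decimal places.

$845,730.97

H₁ = 17%×$200 = $34.0000;  H₂ = 17%×$198.26 = $33.7042
EOQ₁ = √(2×4,200×115/34.0000) = 168.56  (< 910, feasible at tier 1)
EOQ₂ = √(2×4,200×115/33.7042) = 169.30  (< 910 → use Q = 910 at tier-2 price)
TC(tier 1 (EOQ₁), Q≈168.6) = $845,730.97
TC(tier 2, Q≈910.0) = $848,558.18
Minimum at tier 1 (EOQ₁): $845,730.97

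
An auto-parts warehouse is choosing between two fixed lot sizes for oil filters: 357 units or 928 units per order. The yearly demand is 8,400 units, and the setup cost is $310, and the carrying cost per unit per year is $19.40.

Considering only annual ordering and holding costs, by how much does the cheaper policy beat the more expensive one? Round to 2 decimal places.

For each Q, cost = (D/Q)·S + (Q/2)·H.
TC(357) = (8,400/357)×310 + (357/2)×19.4 = $10,757.02
TC(928) = (8,400/928)×310 + (928/2)×19.4 = $11,807.63
Lots of 357 are cheaper by $1,050.62.

$1,050.62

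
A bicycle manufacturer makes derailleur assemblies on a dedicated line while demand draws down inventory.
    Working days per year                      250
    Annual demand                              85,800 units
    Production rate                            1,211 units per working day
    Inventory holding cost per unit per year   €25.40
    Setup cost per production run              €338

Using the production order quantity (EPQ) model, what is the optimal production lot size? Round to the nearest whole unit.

Daily demand d = 85,800/250 = 343.200; p = 1211; 1 − d/p = 0.71660
EPQ = √(2DS / (H(1 − d/p)))
    = √(2 × 85,800 × 338 / (25.4 × 0.71660)) ≈ 1,785.10

1,785 units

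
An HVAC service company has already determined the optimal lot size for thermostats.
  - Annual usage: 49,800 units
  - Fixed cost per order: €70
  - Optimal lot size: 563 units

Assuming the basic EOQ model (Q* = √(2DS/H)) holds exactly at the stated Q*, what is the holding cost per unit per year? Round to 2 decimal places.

€22.00

From Q* = √(2DS/H) ⇒ Q*² = 2DS/H.
H = 2DS / Q² = 2 × 49,800 × 70 / 563² = 21.9958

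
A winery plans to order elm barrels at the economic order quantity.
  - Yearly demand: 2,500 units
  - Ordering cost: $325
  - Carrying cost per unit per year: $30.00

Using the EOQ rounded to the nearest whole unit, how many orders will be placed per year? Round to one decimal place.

Optimal lot size Q* = (2 × 2,500 × $325 / $30)^½ ≈ 232.74 → Q = 233
Orders per year = D/Q = 2,500 / 233 = 10.730

10.7 orders per year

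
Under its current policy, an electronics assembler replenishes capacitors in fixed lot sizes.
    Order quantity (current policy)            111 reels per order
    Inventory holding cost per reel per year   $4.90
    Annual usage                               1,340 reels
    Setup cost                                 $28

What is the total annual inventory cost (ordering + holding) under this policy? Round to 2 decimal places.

Ordering: D/Q × S = 1,340/111 × $28 = $338.02
Holding:  Q/2 × H = 111/2 × $4.9 = $271.95
Total = $338.02 + $271.95 = $609.97

$609.97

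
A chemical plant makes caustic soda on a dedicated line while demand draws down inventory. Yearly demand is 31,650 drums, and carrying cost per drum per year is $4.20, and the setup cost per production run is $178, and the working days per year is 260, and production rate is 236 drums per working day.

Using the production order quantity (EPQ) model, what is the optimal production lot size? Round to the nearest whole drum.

2,354 drums

Daily demand d = 31,650/260 = 121.731; p = 236; 1 − d/p = 0.48419
EPQ = √(2DS / (H(1 − d/p)))
    = √(2 × 31,650 × 178 / (4.2 × 0.48419)) ≈ 2,353.85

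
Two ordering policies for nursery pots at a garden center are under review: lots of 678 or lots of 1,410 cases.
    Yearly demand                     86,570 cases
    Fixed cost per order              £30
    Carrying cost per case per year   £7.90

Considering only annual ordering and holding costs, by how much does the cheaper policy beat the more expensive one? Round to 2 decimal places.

£902.78

For each Q, cost = (D/Q)·S + (Q/2)·H.
TC(678) = (86,570/678)×30 + (678/2)×7.9 = £6,508.63
TC(1,410) = (86,570/1,410)×30 + (1,410/2)×7.9 = £7,411.41
Lots of 678 are cheaper by £902.78.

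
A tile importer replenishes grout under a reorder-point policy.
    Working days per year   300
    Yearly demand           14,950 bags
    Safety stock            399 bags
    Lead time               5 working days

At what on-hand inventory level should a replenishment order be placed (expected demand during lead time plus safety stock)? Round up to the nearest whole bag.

Daily demand d = 14,950 / 300 = 49.833 bags/day
Demand during lead time = 49.833 × 5 = 249.17
Reorder point = 249.17 + 399 = 648.17 → round up

649 bags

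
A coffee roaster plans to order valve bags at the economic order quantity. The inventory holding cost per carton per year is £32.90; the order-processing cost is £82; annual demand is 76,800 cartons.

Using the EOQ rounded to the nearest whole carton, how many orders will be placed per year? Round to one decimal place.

Optimal lot size Q* = (2 × 76,800 × £82 / £32.9)^½ ≈ 618.73 → Q = 619
N = D/Q = 76,800/619 ≈ 124.071 orders/yr

124.1 orders per year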